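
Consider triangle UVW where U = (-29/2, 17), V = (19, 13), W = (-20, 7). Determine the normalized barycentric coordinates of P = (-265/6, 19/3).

(1/3, -2/3, 4/3)

Signed area of the reference triangle: [UVW] = ½·((-29/2)·(13−7) + 19·(7−17) + (-20)·(17−13)) = ½·(-87 − 190 − 80) = -357/2.
[PVW] = ½·((-265/6)·(13−7) + 19·(7−(19/3)) + (-20)·(19/3−13)) = ½·(-265 + 38/3 + 400/3) = -119/2, so the U-coordinate is (-119/2)/(-357/2) = 1/3.
[UPW] = ½·((-29/2)·(19/3−7) + (-265/6)·(7−17) + (-20)·(17−(19/3))) = ½·(29/3 + 1325/3 − 640/3) = 119, so the V-coordinate is -2/3.
[UVP] = ½·((-29/2)·(13−(19/3)) + 19·(19/3−17) + (-265/6)·(17−13)) = ½·(-290/3 − 608/3 − 530/3) = -238, so the W-coordinate is 4/3.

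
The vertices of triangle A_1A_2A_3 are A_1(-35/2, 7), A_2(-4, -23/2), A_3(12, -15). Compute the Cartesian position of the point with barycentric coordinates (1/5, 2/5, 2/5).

P = (1/5)·A_1 + (2/5)·A_2 + (2/5)·A_3.
x-coordinate: (1/5)·(-35/2) + (2/5)·(-4) + (2/5)·12 = -3/10.
y-coordinate: (1/5)·7 + (2/5)·(-23/2) + (2/5)·(-15) = -46/5.

(-3/10, -46/5)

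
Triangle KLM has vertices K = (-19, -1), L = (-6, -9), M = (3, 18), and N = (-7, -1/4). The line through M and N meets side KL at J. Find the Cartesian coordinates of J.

(-31/3, -19/3)

Barycentric coordinates of N with respect to KLM: (1/4, 1/2, 1/4).
On side KL the M-coordinate is zero; dropping N's M-weight 1/4 and renormalizing the remaining 1/4 : 1/2 gives weights 1/3, 2/3 on K, L.
J = (1/3)·(-19, -1) + (2/3)·(-6, -9) = (-31/3, -19/3).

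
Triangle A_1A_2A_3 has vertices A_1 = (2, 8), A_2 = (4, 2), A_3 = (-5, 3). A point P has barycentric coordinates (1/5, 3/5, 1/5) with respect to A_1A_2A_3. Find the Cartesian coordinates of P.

P = (1/5)·A_1 + (3/5)·A_2 + (1/5)·A_3.
x-coordinate: (1/5)·2 + (3/5)·4 + (1/5)·(-5) = 9/5.
y-coordinate: (1/5)·8 + (3/5)·2 + (1/5)·3 = 17/5.

(9/5, 17/5)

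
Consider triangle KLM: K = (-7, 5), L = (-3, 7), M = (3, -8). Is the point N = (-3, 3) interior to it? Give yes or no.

yes

Barycentric coordinates of N: (1/3, 4/9, 2/9).
The three coordinates are positive, positive, positive; a point is interior exactly when all three are positive.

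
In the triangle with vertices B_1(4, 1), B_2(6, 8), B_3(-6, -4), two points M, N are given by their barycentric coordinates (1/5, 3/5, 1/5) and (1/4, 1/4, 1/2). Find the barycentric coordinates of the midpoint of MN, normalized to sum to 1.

(9/40, 17/40, 7/20)

Since both coordinate triples sum to 1, the midpoint's barycentrics are the componentwise average.
(1/5+1/4)/2 = 9/40; similarly 17/40 and 7/20.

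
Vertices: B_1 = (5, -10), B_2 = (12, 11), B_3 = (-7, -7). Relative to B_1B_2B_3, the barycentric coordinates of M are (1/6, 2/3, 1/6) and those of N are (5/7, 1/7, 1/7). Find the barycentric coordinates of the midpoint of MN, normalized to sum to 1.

(37/84, 17/42, 13/84)

Since both coordinate triples sum to 1, the midpoint's barycentrics are the componentwise average.
(1/6+5/7)/2 = 37/84; similarly 17/42 and 13/84.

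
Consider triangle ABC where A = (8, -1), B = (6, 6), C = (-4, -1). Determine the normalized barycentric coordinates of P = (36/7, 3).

(2/7, 4/7, 1/7)

Signed area of the reference triangle: [ABC] = ½·(8·(6−(-1)) + 6·(-1−(-1)) + (-4)·(-1−6)) = ½·(56 + 0 + 28) = 42.
[PBC] = ½·((36/7)·(6−(-1)) + 6·(-1−3) + (-4)·(3−6)) = ½·(36 − 24 + 12) = 12, so the A-coordinate is 12/42 = 2/7.
[APC] = ½·(8·(3−(-1)) + (36/7)·(-1−(-1)) + (-4)·(-1−3)) = ½·(32 + 0 + 16) = 24, so the B-coordinate is 4/7.
[ABP] = ½·(8·(6−3) + 6·(3−(-1)) + (36/7)·(-1−6)) = ½·(24 + 24 − 36) = 6, so the C-coordinate is 1/7.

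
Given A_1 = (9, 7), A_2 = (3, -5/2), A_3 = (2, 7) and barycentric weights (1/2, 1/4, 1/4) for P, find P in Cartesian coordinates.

P = (1/2)·A_1 + (1/4)·A_2 + (1/4)·A_3.
x-coordinate: (1/2)·9 + (1/4)·3 + (1/4)·2 = 23/4.
y-coordinate: (1/2)·7 + (1/4)·(-5/2) + (1/4)·7 = 37/8.

(23/4, 37/8)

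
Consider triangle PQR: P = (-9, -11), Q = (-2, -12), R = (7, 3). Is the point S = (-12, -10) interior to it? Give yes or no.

Barycentric coordinates of S: (28/19, -29/57, 2/57).
The three coordinates are positive, negative, positive; a point is interior exactly when all three are positive.

no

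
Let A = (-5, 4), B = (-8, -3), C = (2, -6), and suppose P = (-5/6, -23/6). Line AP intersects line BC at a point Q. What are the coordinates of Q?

(0, -27/5)

Barycentric coordinates of P with respect to ABC: (1/6, 1/6, 2/3).
On side BC the A-coordinate is zero; dropping P's A-weight 1/6 and renormalizing the remaining 1/6 : 2/3 gives weights 1/5, 4/5 on B, C.
Q = (1/5)·(-8, -3) + (4/5)·(2, -6) = (0, -27/5).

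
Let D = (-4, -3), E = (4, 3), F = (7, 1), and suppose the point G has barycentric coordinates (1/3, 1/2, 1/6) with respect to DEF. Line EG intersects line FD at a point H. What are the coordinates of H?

(-1/3, -5/3)

Line EG meets FD where the E-coordinate vanishes; zeroing G's E-weight and renormalizing leaves F, D-weights 1/6 : 1/3 → (1/3, 2/3).
So H = (1/3)·F + (2/3)·D = (-1/3, -5/3).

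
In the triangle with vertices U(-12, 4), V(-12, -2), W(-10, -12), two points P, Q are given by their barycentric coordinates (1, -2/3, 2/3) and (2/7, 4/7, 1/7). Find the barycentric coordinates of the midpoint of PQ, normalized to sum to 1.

Since both coordinate triples sum to 1, the midpoint's barycentrics are the componentwise average.
(1+2/7)/2 = 9/14; similarly -1/21 and 17/42.

(9/14, -1/21, 17/42)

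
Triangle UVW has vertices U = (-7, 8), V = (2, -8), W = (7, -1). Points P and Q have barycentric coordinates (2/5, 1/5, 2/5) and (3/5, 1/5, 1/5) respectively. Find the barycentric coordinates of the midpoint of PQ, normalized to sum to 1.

Since both coordinate triples sum to 1, the midpoint's barycentrics are the componentwise average.
(2/5+3/5)/2 = 1/2; similarly 1/5 and 3/10.

(1/2, 1/5, 3/10)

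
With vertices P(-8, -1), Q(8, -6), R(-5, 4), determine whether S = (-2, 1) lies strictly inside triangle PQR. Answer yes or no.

yes

Barycentric coordinates of S: (9/95, 24/95, 62/95).
The three coordinates are positive, positive, positive; a point is interior exactly when all three are positive.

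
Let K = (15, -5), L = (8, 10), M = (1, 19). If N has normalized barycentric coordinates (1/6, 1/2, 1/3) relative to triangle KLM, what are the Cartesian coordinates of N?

(41/6, 21/2)

N = (1/6)·K + (1/2)·L + (1/3)·M.
x-coordinate: (1/6)·15 + (1/2)·8 + (1/3)·1 = 41/6.
y-coordinate: (1/6)·(-5) + (1/2)·10 + (1/3)·19 = 21/2.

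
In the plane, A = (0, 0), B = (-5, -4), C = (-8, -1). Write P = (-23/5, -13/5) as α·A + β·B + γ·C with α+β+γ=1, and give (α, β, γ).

Signed area of the reference triangle: [ABC] = ½·(0·(-4−(-1)) + (-5)·(-1−0) + (-8)·(0−(-4))) = ½·(0 + 5 − 32) = -27/2.
[PBC] = ½·((-23/5)·(-4−(-1)) + (-5)·(-1−(-13/5)) + (-8)·(-13/5−(-4))) = ½·(69/5 − 8 − 56/5) = -27/10, so the A-coordinate is (-27/10)/(-27/2) = 1/5.
[APC] = ½·(0·(-13/5−(-1)) + (-23/5)·(-1−0) + (-8)·(0−(-13/5))) = ½·(0 + 23/5 − 104/5) = -81/10, so the B-coordinate is 3/5.
[ABP] = ½·(0·(-4−(-13/5)) + (-5)·(-13/5−0) + (-23/5)·(0−(-4))) = ½·(0 + 13 − 92/5) = -27/10, so the C-coordinate is 1/5.
Check: 1/5 + 3/5 + 1/5 = 1.

(1/5, 3/5, 1/5)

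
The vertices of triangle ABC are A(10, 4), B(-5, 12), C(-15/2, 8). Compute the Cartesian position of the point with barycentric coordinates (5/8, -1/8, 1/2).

P = (5/8)·A + (-1/8)·B + (1/2)·C.
x-coordinate: (5/8)·10 + (-1/8)·(-5) + (1/2)·(-15/2) = 25/8.
y-coordinate: (5/8)·4 + (-1/8)·12 + (1/2)·8 = 5.

(25/8, 5)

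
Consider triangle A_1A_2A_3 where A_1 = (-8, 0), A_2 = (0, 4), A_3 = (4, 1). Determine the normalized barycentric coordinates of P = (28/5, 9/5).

(-1/5, 1/5, 1)

Signed area of the reference triangle: [A_1A_2A_3] = ½·((-8)·(4−1) + 0·(1−0) + 4·(0−4)) = ½·(-24 + 0 − 16) = -20.
[PA_2A_3] = ½·((28/5)·(4−1) + 0·(1−(9/5)) + 4·(9/5−4)) = ½·(84/5 + 0 − 44/5) = 4, so the A_1-coordinate is 4/(-20) = -1/5.
[A_1PA_3] = ½·((-8)·(9/5−1) + (28/5)·(1−0) + 4·(0−(9/5))) = ½·(-32/5 + 28/5 − 36/5) = -4, so the A_2-coordinate is 1/5.
[A_1A_2P] = ½·((-8)·(4−(9/5)) + 0·(9/5−0) + (28/5)·(0−4)) = ½·(-88/5 + 0 − 112/5) = -20, so the A_3-coordinate is 1.
Check: -1/5 + 1/5 + 1 = 1.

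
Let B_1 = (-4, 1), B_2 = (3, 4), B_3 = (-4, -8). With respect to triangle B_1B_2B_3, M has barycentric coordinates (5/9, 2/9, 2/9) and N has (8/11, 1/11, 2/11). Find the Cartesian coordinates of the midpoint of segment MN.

(-575/198, -23/66)

Barycentric coordinates of the midpoint are the average: (127/198, 31/198, 20/99).
Converting: (127/198)·B_1 + (31/198)·B_2 + (20/99)·B_3 = (-575/198, -23/66).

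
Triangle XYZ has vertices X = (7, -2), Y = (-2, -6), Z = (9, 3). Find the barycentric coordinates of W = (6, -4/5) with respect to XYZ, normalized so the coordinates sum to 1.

(2/5, 1/5, 2/5)

Signed area of the reference triangle: [XYZ] = ½·(7·(-6−3) + (-2)·(3−(-2)) + 9·(-2−(-6))) = ½·(-63 − 10 + 36) = -37/2.
[WYZ] = ½·(6·(-6−3) + (-2)·(3−(-4/5)) + 9·(-4/5−(-6))) = ½·(-54 − 38/5 + 234/5) = -37/5, so the X-coordinate is (-37/5)/(-37/2) = 2/5.
[XWZ] = ½·(7·(-4/5−3) + 6·(3−(-2)) + 9·(-2−(-4/5))) = ½·(-133/5 + 30 − 54/5) = -37/10, so the Y-coordinate is 1/5.
[XYW] = ½·(7·(-6−(-4/5)) + (-2)·(-4/5−(-2)) + 6·(-2−(-6))) = ½·(-182/5 − 12/5 + 24) = -37/5, so the Z-coordinate is 2/5.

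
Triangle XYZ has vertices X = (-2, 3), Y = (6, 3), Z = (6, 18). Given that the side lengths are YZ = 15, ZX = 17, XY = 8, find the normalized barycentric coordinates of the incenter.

The incenter has barycentric coordinates proportional to the opposite side lengths: (15 : 17 : 8).
Normalizing by 15+17+8 = 40 gives (3/8, 17/40, 1/5).

(3/8, 17/40, 1/5)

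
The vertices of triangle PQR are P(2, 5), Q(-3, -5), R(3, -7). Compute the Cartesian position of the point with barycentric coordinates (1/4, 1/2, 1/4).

S = (1/4)·P + (1/2)·Q + (1/4)·R.
x-coordinate: (1/4)·2 + (1/2)·(-3) + (1/4)·3 = -1/4.
y-coordinate: (1/4)·5 + (1/2)·(-5) + (1/4)·(-7) = -3.

(-1/4, -3)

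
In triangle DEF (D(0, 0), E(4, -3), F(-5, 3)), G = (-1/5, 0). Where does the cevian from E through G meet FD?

(-5/4, 3/4)

Barycentric coordinates of G with respect to DEF: (3/5, 1/5, 1/5).
On side FD the E-coordinate is zero; dropping G's E-weight 1/5 and renormalizing the remaining 1/5 : 3/5 gives weights 1/4, 3/4 on F, D.
H = (1/4)·(-5, 3) + (3/4)·(0, 0) = (-5/4, 3/4).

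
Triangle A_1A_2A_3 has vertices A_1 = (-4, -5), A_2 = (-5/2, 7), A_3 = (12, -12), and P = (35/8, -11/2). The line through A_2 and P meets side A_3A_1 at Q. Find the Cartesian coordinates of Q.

Barycentric coordinates of P with respect to A_1A_2A_3: (1/4, 1/4, 1/2).
On side A_3A_1 the A_2-coordinate is zero; dropping P's A_2-weight 1/4 and renormalizing the remaining 1/2 : 1/4 gives weights 2/3, 1/3 on A_3, A_1.
Q = (2/3)·(12, -12) + (1/3)·(-4, -5) = (20/3, -29/3).

(20/3, -29/3)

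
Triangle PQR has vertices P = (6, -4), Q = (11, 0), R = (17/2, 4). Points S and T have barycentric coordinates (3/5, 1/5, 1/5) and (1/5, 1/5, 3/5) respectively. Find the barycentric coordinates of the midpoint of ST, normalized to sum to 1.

(2/5, 1/5, 2/5)

Since both coordinate triples sum to 1, the midpoint's barycentrics are the componentwise average.
(3/5+1/5)/2 = 2/5; similarly 1/5 and 2/5.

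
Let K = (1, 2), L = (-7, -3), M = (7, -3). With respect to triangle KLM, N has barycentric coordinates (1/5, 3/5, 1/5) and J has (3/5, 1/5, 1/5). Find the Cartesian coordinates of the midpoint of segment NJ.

(-1, -1)

Barycentric coordinates of the midpoint are the average: (2/5, 2/5, 1/5).
Converting: (2/5)·K + (2/5)·L + (1/5)·M = (-1, -1).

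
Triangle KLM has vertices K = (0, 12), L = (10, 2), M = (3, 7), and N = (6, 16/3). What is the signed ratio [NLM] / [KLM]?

1/6

[KLM] = ½·(0·(2−7) + 10·(7−12) + 3·(12−2)) = ½·(0 − 50 + 30) = -10.
[NLM] = ½·(6·(2−7) + 10·(7−(16/3)) + 3·(16/3−2)) = ½·(-30 + 50/3 + 10) = -5/3, so the ratio is (-5/3)/(-10) = 1/6.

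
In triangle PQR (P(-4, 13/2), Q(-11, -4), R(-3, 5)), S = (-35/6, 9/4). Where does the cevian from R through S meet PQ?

Barycentric coordinates of S with respect to PQR: (1/6, 1/3, 1/2).
On side PQ the R-coordinate is zero; dropping S's R-weight 1/2 and renormalizing the remaining 1/6 : 1/3 gives weights 1/3, 2/3 on P, Q.
T = (1/3)·(-4, 13/2) + (2/3)·(-11, -4) = (-26/3, -1/2).

(-26/3, -1/2)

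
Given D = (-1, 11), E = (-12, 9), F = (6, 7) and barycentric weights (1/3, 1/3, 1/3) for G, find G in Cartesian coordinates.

G = (1/3)·D + (1/3)·E + (1/3)·F.
x-coordinate: (1/3)·(-1) + (1/3)·(-12) + (1/3)·6 = -7/3.
y-coordinate: (1/3)·11 + (1/3)·9 + (1/3)·7 = 9.

(-7/3, 9)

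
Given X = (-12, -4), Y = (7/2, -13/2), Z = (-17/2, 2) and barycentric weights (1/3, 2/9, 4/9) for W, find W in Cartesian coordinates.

(-7, -17/9)

W = (1/3)·X + (2/9)·Y + (4/9)·Z.
x-coordinate: (1/3)·(-12) + (2/9)·(7/2) + (4/9)·(-17/2) = -7.
y-coordinate: (1/3)·(-4) + (2/9)·(-13/2) + (4/9)·2 = -17/9.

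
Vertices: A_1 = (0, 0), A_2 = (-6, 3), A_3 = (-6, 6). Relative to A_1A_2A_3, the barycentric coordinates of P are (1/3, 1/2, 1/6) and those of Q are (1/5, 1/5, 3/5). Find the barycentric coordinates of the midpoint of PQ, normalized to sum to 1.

Since both coordinate triples sum to 1, the midpoint's barycentrics are the componentwise average.
(1/3+1/5)/2 = 4/15; similarly 7/20 and 23/60.

(4/15, 7/20, 23/60)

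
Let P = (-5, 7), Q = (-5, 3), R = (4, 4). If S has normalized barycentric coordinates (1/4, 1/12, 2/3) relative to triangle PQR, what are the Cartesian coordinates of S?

(1, 14/3)

S = (1/4)·P + (1/12)·Q + (2/3)·R.
x-coordinate: (1/4)·(-5) + (1/12)·(-5) + (2/3)·4 = 1.
y-coordinate: (1/4)·7 + (1/12)·3 + (2/3)·4 = 14/3.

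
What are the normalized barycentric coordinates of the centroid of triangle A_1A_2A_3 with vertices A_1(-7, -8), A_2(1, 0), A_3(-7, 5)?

(1/3, 1/3, 1/3)

The centroid is the average of the vertices, so each weight is 1/3.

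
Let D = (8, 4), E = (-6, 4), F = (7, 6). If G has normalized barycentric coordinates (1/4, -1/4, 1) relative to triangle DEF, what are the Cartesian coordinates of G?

(21/2, 6)

G = (1/4)·D + (-1/4)·E + 1·F.
x-coordinate: (1/4)·8 + (-1/4)·(-6) + 1·7 = 21/2.
y-coordinate: (1/4)·4 + (-1/4)·4 + 1·6 = 6.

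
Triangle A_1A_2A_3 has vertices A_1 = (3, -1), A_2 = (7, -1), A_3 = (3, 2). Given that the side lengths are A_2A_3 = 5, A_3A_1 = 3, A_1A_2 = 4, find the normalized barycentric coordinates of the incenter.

(5/12, 1/4, 1/3)

The incenter has barycentric coordinates proportional to the opposite side lengths: (5 : 3 : 4).
Normalizing by 5+3+4 = 12 gives (5/12, 1/4, 1/3).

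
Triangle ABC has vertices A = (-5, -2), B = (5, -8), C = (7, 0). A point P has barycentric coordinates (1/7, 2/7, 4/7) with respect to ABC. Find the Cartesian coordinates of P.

(33/7, -18/7)

P = (1/7)·A + (2/7)·B + (4/7)·C.
x-coordinate: (1/7)·(-5) + (2/7)·5 + (4/7)·7 = 33/7.
y-coordinate: (1/7)·(-2) + (2/7)·(-8) + (4/7)·0 = -18/7.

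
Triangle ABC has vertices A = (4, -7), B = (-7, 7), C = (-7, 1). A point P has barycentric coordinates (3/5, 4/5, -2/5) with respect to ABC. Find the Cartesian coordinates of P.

(-2/5, 1)

P = (3/5)·A + (4/5)·B + (-2/5)·C.
x-coordinate: (3/5)·4 + (4/5)·(-7) + (-2/5)·(-7) = -2/5.
y-coordinate: (3/5)·(-7) + (4/5)·7 + (-2/5)·1 = 1.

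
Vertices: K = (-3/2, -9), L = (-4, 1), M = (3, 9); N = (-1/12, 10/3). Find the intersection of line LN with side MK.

(15/8, 9/2)

Barycentric coordinates of N with respect to KLM: (1/6, 1/3, 1/2).
On side MK the L-coordinate is zero; dropping N's L-weight 1/3 and renormalizing the remaining 1/2 : 1/6 gives weights 3/4, 1/4 on M, K.
J = (3/4)·(3, 9) + (1/4)·(-3/2, -9) = (15/8, 9/2).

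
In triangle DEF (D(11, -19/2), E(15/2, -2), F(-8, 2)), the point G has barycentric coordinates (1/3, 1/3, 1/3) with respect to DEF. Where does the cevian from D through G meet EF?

Line DG meets EF where the D-coordinate vanishes; zeroing G's D-weight and renormalizing leaves E, F-weights 1/3 : 1/3 → (1/2, 1/2).
So H = (1/2)·E + (1/2)·F = (-1/4, 0).

(-1/4, 0)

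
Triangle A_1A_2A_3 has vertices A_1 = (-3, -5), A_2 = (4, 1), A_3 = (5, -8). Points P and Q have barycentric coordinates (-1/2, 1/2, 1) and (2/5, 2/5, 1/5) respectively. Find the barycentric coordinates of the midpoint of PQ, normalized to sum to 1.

(-1/20, 9/20, 3/5)

Since both coordinate triples sum to 1, the midpoint's barycentrics are the componentwise average.
(-1/2+2/5)/2 = -1/20; similarly 9/20 and 3/5.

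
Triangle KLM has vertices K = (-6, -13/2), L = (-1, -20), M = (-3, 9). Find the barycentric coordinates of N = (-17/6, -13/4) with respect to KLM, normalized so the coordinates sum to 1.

(1/6, 1/3, 1/2)

Signed area of the reference triangle: [KLM] = ½·((-6)·(-20−9) + (-1)·(9−(-13/2)) + (-3)·(-13/2−(-20))) = ½·(174 − 31/2 − 81/2) = 59.
[NLM] = ½·((-17/6)·(-20−9) + (-1)·(9−(-13/4)) + (-3)·(-13/4−(-20))) = ½·(493/6 − 49/4 − 201/4) = 59/6, so the K-coordinate is (59/6)/59 = 1/6.
[KNM] = ½·((-6)·(-13/4−9) + (-17/6)·(9−(-13/2)) + (-3)·(-13/2−(-13/4))) = ½·(147/2 − 527/12 + 39/4) = 59/3, so the L-coordinate is 1/3.
[KLN] = ½·((-6)·(-20−(-13/4)) + (-1)·(-13/4−(-13/2)) + (-17/6)·(-13/2−(-20))) = ½·(201/2 − 13/4 − 153/4) = 59/2, so the M-coordinate is 1/2.
Check: 1/6 + 1/3 + 1/2 = 1.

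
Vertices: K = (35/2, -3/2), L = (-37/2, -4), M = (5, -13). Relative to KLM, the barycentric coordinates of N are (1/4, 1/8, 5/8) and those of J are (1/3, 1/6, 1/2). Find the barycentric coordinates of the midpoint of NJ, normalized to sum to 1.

(7/24, 7/48, 9/16)

Since both coordinate triples sum to 1, the midpoint's barycentrics are the componentwise average.
(1/4+1/3)/2 = 7/24; similarly 7/48 and 9/16.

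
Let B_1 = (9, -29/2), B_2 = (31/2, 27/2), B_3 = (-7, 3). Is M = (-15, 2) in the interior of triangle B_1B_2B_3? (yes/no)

no

Barycentric coordinates of M: (-82/749, -208/749, 1039/749).
The three coordinates are negative, negative, positive; a point is interior exactly when all three are positive.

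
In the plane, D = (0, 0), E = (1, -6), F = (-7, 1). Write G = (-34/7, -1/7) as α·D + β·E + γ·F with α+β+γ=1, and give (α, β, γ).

(1/7, 1/7, 5/7)

Signed area of the reference triangle: [DEF] = ½·(0·(-6−1) + 1·(1−0) + (-7)·(0−(-6))) = ½·(0 + 1 − 42) = -41/2.
[GEF] = ½·((-34/7)·(-6−1) + 1·(1−(-1/7)) + (-7)·(-1/7−(-6))) = ½·(34 + 8/7 − 41) = -41/14, so the D-coordinate is (-41/14)/(-41/2) = 1/7.
[DGF] = ½·(0·(-1/7−1) + (-34/7)·(1−0) + (-7)·(0−(-1/7))) = ½·(0 − 34/7 − 1) = -41/14, so the E-coordinate is 1/7.
[DEG] = ½·(0·(-6−(-1/7)) + 1·(-1/7−0) + (-34/7)·(0−(-6))) = ½·(0 − 1/7 − 204/7) = -205/14, so the F-coordinate is 5/7.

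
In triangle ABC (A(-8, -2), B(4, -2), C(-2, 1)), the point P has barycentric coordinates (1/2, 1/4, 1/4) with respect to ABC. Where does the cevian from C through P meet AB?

Line CP meets AB where the C-coordinate vanishes; zeroing P's C-weight and renormalizing leaves A, B-weights 1/2 : 1/4 → (2/3, 1/3).
So Q = (2/3)·A + (1/3)·B = (-4, -2).

(-4, -2)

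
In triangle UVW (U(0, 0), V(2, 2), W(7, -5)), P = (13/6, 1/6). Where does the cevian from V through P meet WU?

(7/3, -5/3)

Barycentric coordinates of P with respect to UVW: (1/3, 1/2, 1/6).
On side WU the V-coordinate is zero; dropping P's V-weight 1/2 and renormalizing the remaining 1/6 : 1/3 gives weights 1/3, 2/3 on W, U.
Q = (1/3)·(7, -5) + (2/3)·(0, 0) = (7/3, -5/3).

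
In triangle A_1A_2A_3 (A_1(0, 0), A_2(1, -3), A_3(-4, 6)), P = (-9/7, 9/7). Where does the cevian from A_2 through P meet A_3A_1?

(-3, 9/2)

Barycentric coordinates of P with respect to A_1A_2A_3: (1/7, 3/7, 3/7).
On side A_3A_1 the A_2-coordinate is zero; dropping P's A_2-weight 3/7 and renormalizing the remaining 3/7 : 1/7 gives weights 3/4, 1/4 on A_3, A_1.
Q = (3/4)·(-4, 6) + (1/4)·(0, 0) = (-3, 9/2).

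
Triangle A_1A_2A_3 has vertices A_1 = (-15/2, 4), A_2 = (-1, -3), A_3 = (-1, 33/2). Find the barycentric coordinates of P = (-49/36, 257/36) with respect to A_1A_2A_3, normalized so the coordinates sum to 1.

Signed area of the reference triangle: [A_1A_2A_3] = ½·((-15/2)·(-3−(33/2)) + (-1)·(33/2−4) + (-1)·(4−(-3))) = ½·(585/4 − 25/2 − 7) = 507/8.
[PA_2A_3] = ½·((-49/36)·(-3−(33/2)) + (-1)·(33/2−(257/36)) + (-1)·(257/36−(-3))) = ½·(637/24 − 337/36 − 365/36) = 169/48, so the A_1-coordinate is (169/48)/(507/8) = 1/18.
[A_1PA_3] = ½·((-15/2)·(257/36−(33/2)) + (-49/36)·(33/2−4) + (-1)·(4−(257/36))) = ½·(1685/24 − 1225/72 + 113/36) = 169/6, so the A_2-coordinate is 4/9.
[A_1A_2P] = ½·((-15/2)·(-3−(257/36)) + (-1)·(257/36−4) + (-49/36)·(4−(-3))) = ½·(1825/24 − 113/36 − 343/36) = 507/16, so the A_3-coordinate is 1/2.

(1/18, 4/9, 1/2)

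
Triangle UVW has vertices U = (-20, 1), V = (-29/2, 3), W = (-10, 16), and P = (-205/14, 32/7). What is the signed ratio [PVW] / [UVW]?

1/7

[UVW] = ½·((-20)·(3−16) + (-29/2)·(16−1) + (-10)·(1−3)) = ½·(260 − 435/2 + 20) = 125/4.
[PVW] = ½·((-205/14)·(3−16) + (-29/2)·(16−(32/7)) + (-10)·(32/7−3)) = ½·(2665/14 − 1160/7 − 110/7) = 125/28, so the ratio is (125/28)/(125/4) = 1/7.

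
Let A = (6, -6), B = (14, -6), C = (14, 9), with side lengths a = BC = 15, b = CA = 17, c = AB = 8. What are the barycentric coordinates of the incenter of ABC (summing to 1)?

(3/8, 17/40, 1/5)

The incenter has barycentric coordinates proportional to the opposite side lengths: (15 : 17 : 8).
Normalizing by 15+17+8 = 40 gives (3/8, 17/40, 1/5).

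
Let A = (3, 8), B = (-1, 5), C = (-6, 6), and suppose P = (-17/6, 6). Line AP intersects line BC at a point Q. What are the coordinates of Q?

Barycentric coordinates of P with respect to ABC: (1/6, 1/3, 1/2).
On side BC the A-coordinate is zero; dropping P's A-weight 1/6 and renormalizing the remaining 1/3 : 1/2 gives weights 2/5, 3/5 on B, C.
Q = (2/5)·(-1, 5) + (3/5)·(-6, 6) = (-4, 28/5).

(-4, 28/5)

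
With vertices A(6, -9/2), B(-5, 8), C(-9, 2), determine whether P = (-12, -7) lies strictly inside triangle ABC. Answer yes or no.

Barycentric coordinates of P: (9/58, -309/232, 505/232).
The three coordinates are positive, negative, positive; a point is interior exactly when all three are positive.

no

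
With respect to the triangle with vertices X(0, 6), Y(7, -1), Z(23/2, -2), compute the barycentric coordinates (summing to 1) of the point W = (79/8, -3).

(-1/4, 1, 1/4)

Signed area of the reference triangle: [XYZ] = ½·(0·(-1−(-2)) + 7·(-2−6) + (23/2)·(6−(-1))) = ½·(0 − 56 + 161/2) = 49/4.
[WYZ] = ½·((79/8)·(-1−(-2)) + 7·(-2−(-3)) + (23/2)·(-3−(-1))) = ½·(79/8 + 7 − 23) = -49/16, so the X-coordinate is (-49/16)/(49/4) = -1/4.
[XWZ] = ½·(0·(-3−(-2)) + (79/8)·(-2−6) + (23/2)·(6−(-3))) = ½·(0 − 79 + 207/2) = 49/4, so the Y-coordinate is 1.
[XYW] = ½·(0·(-1−(-3)) + 7·(-3−6) + (79/8)·(6−(-1))) = ½·(0 − 63 + 553/8) = 49/16, so the Z-coordinate is 1/4.
Check: -1/4 + 1 + 1/4 = 1.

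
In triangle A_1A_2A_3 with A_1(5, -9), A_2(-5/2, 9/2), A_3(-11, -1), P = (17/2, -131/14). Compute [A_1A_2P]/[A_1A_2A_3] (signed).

-2/7

[A_1A_2A_3] = ½·(5·(9/2−(-1)) + (-5/2)·(-1−(-9)) + (-11)·(-9−(9/2))) = ½·(55/2 − 20 + 297/2) = 78.
[A_1A_2P] = ½·(5·(9/2−(-131/14)) + (-5/2)·(-131/14−(-9)) + (17/2)·(-9−(9/2))) = ½·(485/7 + 25/28 − 459/4) = -156/7, so the ratio is (-156/7)/78 = -2/7.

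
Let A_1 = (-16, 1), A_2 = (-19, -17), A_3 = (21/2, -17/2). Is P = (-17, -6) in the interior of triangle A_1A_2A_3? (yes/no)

Barycentric coordinates of P: (205/337, 130/337, 2/337).
The three coordinates are positive, positive, positive; a point is interior exactly when all three are positive.

yes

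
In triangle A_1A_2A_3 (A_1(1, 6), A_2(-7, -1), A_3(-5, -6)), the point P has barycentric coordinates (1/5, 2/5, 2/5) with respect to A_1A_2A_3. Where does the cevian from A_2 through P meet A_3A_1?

(-3, -2)

Line A_2P meets A_3A_1 where the A_2-coordinate vanishes; zeroing P's A_2-weight and renormalizing leaves A_3, A_1-weights 2/5 : 1/5 → (2/3, 1/3).
So Q = (2/3)·A_3 + (1/3)·A_1 = (-3, -2).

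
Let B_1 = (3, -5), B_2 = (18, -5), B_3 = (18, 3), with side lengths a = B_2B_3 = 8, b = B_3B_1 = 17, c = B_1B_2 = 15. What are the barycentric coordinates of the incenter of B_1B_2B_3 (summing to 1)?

The incenter has barycentric coordinates proportional to the opposite side lengths: (8 : 17 : 15).
Normalizing by 8+17+15 = 40 gives (1/5, 17/40, 3/8).

(1/5, 17/40, 3/8)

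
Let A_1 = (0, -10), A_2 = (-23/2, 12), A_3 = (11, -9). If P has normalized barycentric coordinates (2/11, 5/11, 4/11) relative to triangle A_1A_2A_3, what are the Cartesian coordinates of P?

P = (2/11)·A_1 + (5/11)·A_2 + (4/11)·A_3.
x-coordinate: (2/11)·0 + (5/11)·(-23/2) + (4/11)·11 = -27/22.
y-coordinate: (2/11)·(-10) + (5/11)·12 + (4/11)·(-9) = 4/11.

(-27/22, 4/11)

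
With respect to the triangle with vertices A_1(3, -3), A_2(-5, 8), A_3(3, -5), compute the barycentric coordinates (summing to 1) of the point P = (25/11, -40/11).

(1/11, 1/11, 9/11)

Signed area of the reference triangle: [A_1A_2A_3] = ½·(3·(8−(-5)) + (-5)·(-5−(-3)) + 3·(-3−8)) = ½·(39 + 10 − 33) = 8.
[PA_2A_3] = ½·((25/11)·(8−(-5)) + (-5)·(-5−(-40/11)) + 3·(-40/11−8)) = ½·(325/11 + 75/11 − 384/11) = 8/11, so the A_1-coordinate is (8/11)/8 = 1/11.
[A_1PA_3] = ½·(3·(-40/11−(-5)) + (25/11)·(-5−(-3)) + 3·(-3−(-40/11))) = ½·(45/11 − 50/11 + 21/11) = 8/11, so the A_2-coordinate is 1/11.
[A_1A_2P] = ½·(3·(8−(-40/11)) + (-5)·(-40/11−(-3)) + (25/11)·(-3−8)) = ½·(384/11 + 35/11 − 25) = 72/11, so the A_3-coordinate is 9/11.
Check: 1/11 + 1/11 + 9/11 = 1.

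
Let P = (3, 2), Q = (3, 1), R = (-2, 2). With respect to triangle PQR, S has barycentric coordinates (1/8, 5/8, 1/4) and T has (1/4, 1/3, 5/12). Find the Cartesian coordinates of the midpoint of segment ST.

Barycentric coordinates of the midpoint are the average: (3/16, 23/48, 1/3).
Converting: (3/16)·P + (23/48)·Q + (1/3)·R = (4/3, 73/48).

(4/3, 73/48)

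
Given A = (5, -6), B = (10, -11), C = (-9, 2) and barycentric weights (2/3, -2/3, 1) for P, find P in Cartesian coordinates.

(-37/3, 16/3)

P = (2/3)·A + (-2/3)·B + 1·C.
x-coordinate: (2/3)·5 + (-2/3)·10 + 1·(-9) = -37/3.
y-coordinate: (2/3)·(-6) + (-2/3)·(-11) + 1·2 = 16/3.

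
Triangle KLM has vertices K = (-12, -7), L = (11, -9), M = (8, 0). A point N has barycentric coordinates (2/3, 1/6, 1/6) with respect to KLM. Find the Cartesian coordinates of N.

(-29/6, -37/6)

N = (2/3)·K + (1/6)·L + (1/6)·M.
x-coordinate: (2/3)·(-12) + (1/6)·11 + (1/6)·8 = -29/6.
y-coordinate: (2/3)·(-7) + (1/6)·(-9) + (1/6)·0 = -37/6.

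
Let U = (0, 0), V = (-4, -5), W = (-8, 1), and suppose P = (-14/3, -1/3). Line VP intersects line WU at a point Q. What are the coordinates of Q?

Barycentric coordinates of P with respect to UVW: (1/3, 1/6, 1/2).
On side WU the V-coordinate is zero; dropping P's V-weight 1/6 and renormalizing the remaining 1/2 : 1/3 gives weights 3/5, 2/5 on W, U.
Q = (3/5)·(-8, 1) + (2/5)·(0, 0) = (-24/5, 3/5).

(-24/5, 3/5)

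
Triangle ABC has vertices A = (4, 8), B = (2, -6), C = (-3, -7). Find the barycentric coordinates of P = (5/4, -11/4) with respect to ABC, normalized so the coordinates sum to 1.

(1/4, 1/2, 1/4)

Signed area of the reference triangle: [ABC] = ½·(4·(-6−(-7)) + 2·(-7−8) + (-3)·(8−(-6))) = ½·(4 − 30 − 42) = -34.
[PBC] = ½·((5/4)·(-6−(-7)) + 2·(-7−(-11/4)) + (-3)·(-11/4−(-6))) = ½·(5/4 − 17/2 − 39/4) = -17/2, so the A-coordinate is (-17/2)/(-34) = 1/4.
[APC] = ½·(4·(-11/4−(-7)) + (5/4)·(-7−8) + (-3)·(8−(-11/4))) = ½·(17 − 75/4 − 129/4) = -17, so the B-coordinate is 1/2.
[ABP] = ½·(4·(-6−(-11/4)) + 2·(-11/4−8) + (5/4)·(8−(-6))) = ½·(-13 − 43/2 + 35/2) = -17/2, so the C-coordinate is 1/4.
Check: 1/4 + 1/2 + 1/4 = 1.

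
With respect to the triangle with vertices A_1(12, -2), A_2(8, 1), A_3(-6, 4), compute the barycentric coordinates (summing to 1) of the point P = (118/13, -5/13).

Signed area of the reference triangle: [A_1A_2A_3] = ½·(12·(1−4) + 8·(4−(-2)) + (-6)·(-2−1)) = ½·(-36 + 48 + 18) = 15.
[PA_2A_3] = ½·((118/13)·(1−4) + 8·(4−(-5/13)) + (-6)·(-5/13−1)) = ½·(-354/13 + 456/13 + 108/13) = 105/13, so the A_1-coordinate is (105/13)/15 = 7/13.
[A_1PA_3] = ½·(12·(-5/13−4) + (118/13)·(4−(-2)) + (-6)·(-2−(-5/13))) = ½·(-684/13 + 708/13 + 126/13) = 75/13, so the A_2-coordinate is 5/13.
[A_1A_2P] = ½·(12·(1−(-5/13)) + 8·(-5/13−(-2)) + (118/13)·(-2−1)) = ½·(216/13 + 168/13 − 354/13) = 15/13, so the A_3-coordinate is 1/13.
Check: 7/13 + 5/13 + 1/13 = 1.

(7/13, 5/13, 1/13)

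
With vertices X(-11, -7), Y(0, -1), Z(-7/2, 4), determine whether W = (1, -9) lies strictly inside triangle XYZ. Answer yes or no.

no

Barycentric coordinates of W: (23/76, 147/76, -47/38).
The three coordinates are positive, positive, negative; a point is interior exactly when all three are positive.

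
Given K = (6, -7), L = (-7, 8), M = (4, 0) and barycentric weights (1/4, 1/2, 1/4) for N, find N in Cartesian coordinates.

N = (1/4)·K + (1/2)·L + (1/4)·M.
x-coordinate: (1/4)·6 + (1/2)·(-7) + (1/4)·4 = -1.
y-coordinate: (1/4)·(-7) + (1/2)·8 + (1/4)·0 = 9/4.

(-1, 9/4)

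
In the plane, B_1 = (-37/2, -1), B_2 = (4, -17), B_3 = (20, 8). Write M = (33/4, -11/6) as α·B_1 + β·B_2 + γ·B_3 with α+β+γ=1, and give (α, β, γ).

(1/6, 1/3, 1/2)

Signed area of the reference triangle: [B_1B_2B_3] = ½·((-37/2)·(-17−8) + 4·(8−(-1)) + 20·(-1−(-17))) = ½·(925/2 + 36 + 320) = 1637/4.
[MB_2B_3] = ½·((33/4)·(-17−8) + 4·(8−(-11/6)) + 20·(-11/6−(-17))) = ½·(-825/4 + 118/3 + 910/3) = 1637/24, so the B_1-coordinate is (1637/24)/(1637/4) = 1/6.
[B_1MB_3] = ½·((-37/2)·(-11/6−8) + (33/4)·(8−(-1)) + 20·(-1−(-11/6))) = ½·(2183/12 + 297/4 + 50/3) = 1637/12, so the B_2-coordinate is 1/3.
[B_1B_2M] = ½·((-37/2)·(-17−(-11/6)) + 4·(-11/6−(-1)) + (33/4)·(-1−(-17))) = ½·(3367/12 − 10/3 + 132) = 1637/8, so the B_3-coordinate is 1/2.
Check: 1/6 + 1/3 + 1/2 = 1.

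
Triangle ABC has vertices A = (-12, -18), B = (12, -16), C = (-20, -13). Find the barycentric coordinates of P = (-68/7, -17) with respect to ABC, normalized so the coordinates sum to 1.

Signed area of the reference triangle: [ABC] = ½·((-12)·(-16−(-13)) + 12·(-13−(-18)) + (-20)·(-18−(-16))) = ½·(36 + 60 + 40) = 68.
[PBC] = ½·((-68/7)·(-16−(-13)) + 12·(-13−(-17)) + (-20)·(-17−(-16))) = ½·(204/7 + 48 + 20) = 340/7, so the A-coordinate is (340/7)/68 = 5/7.
[APC] = ½·((-12)·(-17−(-13)) + (-68/7)·(-13−(-18)) + (-20)·(-18−(-17))) = ½·(48 − 340/7 + 20) = 68/7, so the B-coordinate is 1/7.
[ABP] = ½·((-12)·(-16−(-17)) + 12·(-17−(-18)) + (-68/7)·(-18−(-16))) = ½·(-12 + 12 + 136/7) = 68/7, so the C-coordinate is 1/7.
Check: 5/7 + 1/7 + 1/7 = 1.

(5/7, 1/7, 1/7)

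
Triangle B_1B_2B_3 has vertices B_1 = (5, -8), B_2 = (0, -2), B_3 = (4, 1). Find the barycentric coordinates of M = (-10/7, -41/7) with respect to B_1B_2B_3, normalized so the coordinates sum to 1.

(2/7, 10/7, -5/7)

Signed area of the reference triangle: [B_1B_2B_3] = ½·(5·(-2−1) + 0·(1−(-8)) + 4·(-8−(-2))) = ½·(-15 + 0 − 24) = -39/2.
[MB_2B_3] = ½·((-10/7)·(-2−1) + 0·(1−(-41/7)) + 4·(-41/7−(-2))) = ½·(30/7 + 0 − 108/7) = -39/7, so the B_1-coordinate is (-39/7)/(-39/2) = 2/7.
[B_1MB_3] = ½·(5·(-41/7−1) + (-10/7)·(1−(-8)) + 4·(-8−(-41/7))) = ½·(-240/7 − 90/7 − 60/7) = -195/7, so the B_2-coordinate is 10/7.
[B_1B_2M] = ½·(5·(-2−(-41/7)) + 0·(-41/7−(-8)) + (-10/7)·(-8−(-2))) = ½·(135/7 + 0 + 60/7) = 195/14, so the B_3-coordinate is -5/7.
Check: 2/7 + 10/7 − 5/7 = 1.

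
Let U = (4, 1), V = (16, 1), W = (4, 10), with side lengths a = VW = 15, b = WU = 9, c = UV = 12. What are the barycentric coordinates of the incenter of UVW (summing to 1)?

The incenter has barycentric coordinates proportional to the opposite side lengths: (15 : 9 : 12).
Normalizing by 15+9+12 = 36 gives (5/12, 1/4, 1/3).

(5/12, 1/4, 1/3)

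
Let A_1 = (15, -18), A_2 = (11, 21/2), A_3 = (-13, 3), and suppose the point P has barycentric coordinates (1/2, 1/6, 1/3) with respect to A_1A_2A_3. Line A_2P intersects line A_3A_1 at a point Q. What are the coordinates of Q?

Line A_2P meets A_3A_1 where the A_2-coordinate vanishes; zeroing P's A_2-weight and renormalizing leaves A_3, A_1-weights 1/3 : 1/2 → (2/5, 3/5).
So Q = (2/5)·A_3 + (3/5)·A_1 = (19/5, -48/5).

(19/5, -48/5)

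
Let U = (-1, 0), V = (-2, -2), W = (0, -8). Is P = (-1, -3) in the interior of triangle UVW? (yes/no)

Barycentric coordinates of P: (2/5, 3/10, 3/10).
The three coordinates are positive, positive, positive; a point is interior exactly when all three are positive.

yes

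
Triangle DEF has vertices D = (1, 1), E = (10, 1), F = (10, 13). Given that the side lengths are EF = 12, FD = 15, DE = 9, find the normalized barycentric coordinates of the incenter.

(1/3, 5/12, 1/4)

The incenter has barycentric coordinates proportional to the opposite side lengths: (12 : 15 : 9).
Normalizing by 12+15+9 = 36 gives (1/3, 5/12, 1/4).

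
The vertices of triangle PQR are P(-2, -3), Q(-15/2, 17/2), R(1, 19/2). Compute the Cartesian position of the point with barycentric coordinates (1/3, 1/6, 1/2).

S = (1/3)·P + (1/6)·Q + (1/2)·R.
x-coordinate: (1/3)·(-2) + (1/6)·(-15/2) + (1/2)·1 = -17/12.
y-coordinate: (1/3)·(-3) + (1/6)·(17/2) + (1/2)·(19/2) = 31/6.

(-17/12, 31/6)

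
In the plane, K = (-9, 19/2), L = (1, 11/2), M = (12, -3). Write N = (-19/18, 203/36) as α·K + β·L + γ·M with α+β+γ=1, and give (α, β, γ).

(7/18, 4/9, 1/6)

Signed area of the reference triangle: [KLM] = ½·((-9)·(11/2−(-3)) + 1·(-3−(19/2)) + 12·(19/2−(11/2))) = ½·(-153/2 − 25/2 + 48) = -41/2.
[NLM] = ½·((-19/18)·(11/2−(-3)) + 1·(-3−(203/36)) + 12·(203/36−(11/2))) = ½·(-323/36 − 311/36 + 5/3) = -287/36, so the K-coordinate is (-287/36)/(-41/2) = 7/18.
[KNM] = ½·((-9)·(203/36−(-3)) + (-19/18)·(-3−(19/2)) + 12·(19/2−(203/36))) = ½·(-311/4 + 475/36 + 139/3) = -82/9, so the L-coordinate is 4/9.
[KLN] = ½·((-9)·(11/2−(203/36)) + 1·(203/36−(19/2)) + (-19/18)·(19/2−(11/2))) = ½·(5/4 − 139/36 − 38/9) = -41/12, so the M-coordinate is 1/6.
Check: 7/18 + 4/9 + 1/6 = 1.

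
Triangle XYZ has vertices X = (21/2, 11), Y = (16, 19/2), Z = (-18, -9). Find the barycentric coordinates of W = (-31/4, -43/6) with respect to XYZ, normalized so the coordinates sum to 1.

(-5/6, 1, 5/6)

Signed area of the reference triangle: [XYZ] = ½·((21/2)·(19/2−(-9)) + 16·(-9−11) + (-18)·(11−(19/2))) = ½·(777/4 − 320 − 27) = -611/8.
[WYZ] = ½·((-31/4)·(19/2−(-9)) + 16·(-9−(-43/6)) + (-18)·(-43/6−(19/2))) = ½·(-1147/8 − 88/3 + 300) = 3055/48, so the X-coordinate is (3055/48)/(-611/8) = -5/6.
[XWZ] = ½·((21/2)·(-43/6−(-9)) + (-31/4)·(-9−11) + (-18)·(11−(-43/6))) = ½·(77/4 + 155 − 327) = -611/8, so the Y-coordinate is 1.
[XYW] = ½·((21/2)·(19/2−(-43/6)) + 16·(-43/6−11) + (-31/4)·(11−(19/2))) = ½·(175 − 872/3 − 93/8) = -3055/48, so the Z-coordinate is 5/6.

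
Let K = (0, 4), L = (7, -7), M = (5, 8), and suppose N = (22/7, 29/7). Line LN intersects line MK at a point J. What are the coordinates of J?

Barycentric coordinates of N with respect to KLM: (3/7, 1/7, 3/7).
On side MK the L-coordinate is zero; dropping N's L-weight 1/7 and renormalizing the remaining 3/7 : 3/7 gives weights 1/2, 1/2 on M, K.
J = (1/2)·(5, 8) + (1/2)·(0, 4) = (5/2, 6).

(5/2, 6)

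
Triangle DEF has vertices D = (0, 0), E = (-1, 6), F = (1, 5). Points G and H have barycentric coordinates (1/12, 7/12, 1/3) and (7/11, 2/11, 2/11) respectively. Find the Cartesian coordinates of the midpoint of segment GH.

Barycentric coordinates of the midpoint are the average: (95/264, 101/264, 17/66).
Converting: (95/264)·D + (101/264)·E + (17/66)·F = (-1/8, 43/12).

(-1/8, 43/12)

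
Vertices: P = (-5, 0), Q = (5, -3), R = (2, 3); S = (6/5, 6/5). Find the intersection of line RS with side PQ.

(0, -3/2)

Barycentric coordinates of S with respect to PQR: (1/5, 1/5, 3/5).
On side PQ the R-coordinate is zero; dropping S's R-weight 3/5 and renormalizing the remaining 1/5 : 1/5 gives weights 1/2, 1/2 on P, Q.
T = (1/2)·(-5, 0) + (1/2)·(5, -3) = (0, -3/2).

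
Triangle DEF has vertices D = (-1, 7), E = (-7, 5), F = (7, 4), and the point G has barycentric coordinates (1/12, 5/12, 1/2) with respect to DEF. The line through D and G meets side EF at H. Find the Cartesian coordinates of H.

Line DG meets EF where the D-coordinate vanishes; zeroing G's D-weight and renormalizing leaves E, F-weights 5/12 : 1/2 → (5/11, 6/11).
So H = (5/11)·E + (6/11)·F = (7/11, 49/11).

(7/11, 49/11)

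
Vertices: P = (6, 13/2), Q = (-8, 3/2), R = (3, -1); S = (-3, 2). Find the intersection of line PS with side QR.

Barycentric coordinates of S with respect to PQR: (1/5, 3/5, 1/5).
On side QR the P-coordinate is zero; dropping S's P-weight 1/5 and renormalizing the remaining 3/5 : 1/5 gives weights 3/4, 1/4 on Q, R.
T = (3/4)·(-8, 3/2) + (1/4)·(3, -1) = (-21/4, 7/8).

(-21/4, 7/8)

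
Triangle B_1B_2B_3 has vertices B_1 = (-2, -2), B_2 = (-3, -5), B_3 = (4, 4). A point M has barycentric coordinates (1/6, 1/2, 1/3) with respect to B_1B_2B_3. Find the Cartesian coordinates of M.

M = (1/6)·B_1 + (1/2)·B_2 + (1/3)·B_3.
x-coordinate: (1/6)·(-2) + (1/2)·(-3) + (1/3)·4 = -1/2.
y-coordinate: (1/6)·(-2) + (1/2)·(-5) + (1/3)·4 = -3/2.

(-1/2, -3/2)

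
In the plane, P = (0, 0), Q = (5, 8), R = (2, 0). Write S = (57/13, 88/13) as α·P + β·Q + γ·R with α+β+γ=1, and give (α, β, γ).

(1/13, 11/13, 1/13)

Signed area of the reference triangle: [PQR] = ½·(0·(8−0) + 5·(0−0) + 2·(0−8)) = ½·(0 + 0 − 16) = -8.
[SQR] = ½·((57/13)·(8−0) + 5·(0−(88/13)) + 2·(88/13−8)) = ½·(456/13 − 440/13 − 32/13) = -8/13, so the P-coordinate is (-8/13)/(-8) = 1/13.
[PSR] = ½·(0·(88/13−0) + (57/13)·(0−0) + 2·(0−(88/13))) = ½·(0 + 0 − 176/13) = -88/13, so the Q-coordinate is 11/13.
[PQS] = ½·(0·(8−(88/13)) + 5·(88/13−0) + (57/13)·(0−8)) = ½·(0 + 440/13 − 456/13) = -8/13, so the R-coordinate is 1/13.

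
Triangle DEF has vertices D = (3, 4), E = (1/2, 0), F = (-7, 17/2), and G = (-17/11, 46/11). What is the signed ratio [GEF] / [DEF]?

3/11

[DEF] = ½·(3·(0−(17/2)) + (1/2)·(17/2−4) + (-7)·(4−0)) = ½·(-51/2 + 9/4 − 28) = -205/8.
[GEF] = ½·((-17/11)·(0−(17/2)) + (1/2)·(17/2−(46/11)) + (-7)·(46/11−0)) = ½·(289/22 + 95/44 − 322/11) = -615/88, so the ratio is (-615/88)/(-205/8) = 3/11.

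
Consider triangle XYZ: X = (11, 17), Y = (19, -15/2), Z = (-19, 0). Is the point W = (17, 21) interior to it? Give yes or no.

no

Barycentric coordinates of W: (1068/871, -18/871, -179/871).
The three coordinates are positive, negative, negative; a point is interior exactly when all three are positive.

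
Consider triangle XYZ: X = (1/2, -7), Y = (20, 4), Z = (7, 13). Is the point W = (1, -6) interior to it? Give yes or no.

Barycentric coordinates of W: (86/91, 1/91, 4/91).
The three coordinates are positive, positive, positive; a point is interior exactly when all three are positive.

yes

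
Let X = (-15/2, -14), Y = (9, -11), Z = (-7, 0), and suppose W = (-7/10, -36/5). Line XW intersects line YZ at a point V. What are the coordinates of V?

(1, -11/2)

Barycentric coordinates of W with respect to XYZ: (1/5, 2/5, 2/5).
On side YZ the X-coordinate is zero; dropping W's X-weight 1/5 and renormalizing the remaining 2/5 : 2/5 gives weights 1/2, 1/2 on Y, Z.
V = (1/2)·(9, -11) + (1/2)·(-7, 0) = (1, -11/2).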